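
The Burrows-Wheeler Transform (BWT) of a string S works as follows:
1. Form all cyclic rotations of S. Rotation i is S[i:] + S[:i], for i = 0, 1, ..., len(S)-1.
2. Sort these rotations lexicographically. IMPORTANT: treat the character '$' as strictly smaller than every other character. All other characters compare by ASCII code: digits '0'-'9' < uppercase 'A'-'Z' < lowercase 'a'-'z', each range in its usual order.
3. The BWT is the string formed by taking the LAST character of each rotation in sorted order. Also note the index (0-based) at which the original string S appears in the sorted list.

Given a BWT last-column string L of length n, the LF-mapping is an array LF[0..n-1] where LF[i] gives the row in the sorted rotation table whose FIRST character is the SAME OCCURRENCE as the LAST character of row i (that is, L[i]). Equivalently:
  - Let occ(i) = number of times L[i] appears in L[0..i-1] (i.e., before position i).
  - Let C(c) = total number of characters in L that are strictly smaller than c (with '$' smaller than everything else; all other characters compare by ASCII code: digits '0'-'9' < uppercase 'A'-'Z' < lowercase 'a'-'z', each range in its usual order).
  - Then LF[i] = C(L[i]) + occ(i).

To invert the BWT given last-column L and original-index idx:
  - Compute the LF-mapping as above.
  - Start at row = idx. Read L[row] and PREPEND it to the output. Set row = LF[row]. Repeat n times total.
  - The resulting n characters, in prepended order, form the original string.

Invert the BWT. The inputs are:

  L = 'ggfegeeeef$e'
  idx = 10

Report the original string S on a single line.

Answer: geeegefeefg$

Derivation:
LF mapping: 9 10 7 1 11 2 3 4 5 8 0 6
Walk LF starting at row 10, prepending L[row]:
  step 1: row=10, L[10]='$', prepend. Next row=LF[10]=0
  step 2: row=0, L[0]='g', prepend. Next row=LF[0]=9
  step 3: row=9, L[9]='f', prepend. Next row=LF[9]=8
  step 4: row=8, L[8]='e', prepend. Next row=LF[8]=5
  step 5: row=5, L[5]='e', prepend. Next row=LF[5]=2
  step 6: row=2, L[2]='f', prepend. Next row=LF[2]=7
  step 7: row=7, L[7]='e', prepend. Next row=LF[7]=4
  step 8: row=4, L[4]='g', prepend. Next row=LF[4]=11
  step 9: row=11, L[11]='e', prepend. Next row=LF[11]=6
  step 10: row=6, L[6]='e', prepend. Next row=LF[6]=3
  step 11: row=3, L[3]='e', prepend. Next row=LF[3]=1
  step 12: row=1, L[1]='g', prepend. Next row=LF[1]=10
Reversed output: geeegefeefg$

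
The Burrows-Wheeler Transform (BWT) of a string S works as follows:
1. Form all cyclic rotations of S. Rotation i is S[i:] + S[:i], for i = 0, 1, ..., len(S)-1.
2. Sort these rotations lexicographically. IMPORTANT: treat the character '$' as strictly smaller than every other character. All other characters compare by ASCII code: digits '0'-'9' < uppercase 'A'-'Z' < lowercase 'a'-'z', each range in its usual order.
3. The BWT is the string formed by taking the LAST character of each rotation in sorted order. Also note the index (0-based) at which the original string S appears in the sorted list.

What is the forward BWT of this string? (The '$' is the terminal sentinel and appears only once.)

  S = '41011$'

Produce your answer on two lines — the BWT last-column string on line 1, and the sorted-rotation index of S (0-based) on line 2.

All 6 rotations (rotation i = S[i:]+S[:i]):
  rot[0] = 41011$
  rot[1] = 1011$4
  rot[2] = 011$41
  rot[3] = 11$410
  rot[4] = 1$4101
  rot[5] = $41011
Sorted (with $ < everything):
  sorted[0] = $41011  (last char: '1')
  sorted[1] = 011$41  (last char: '1')
  sorted[2] = 1$4101  (last char: '1')
  sorted[3] = 1011$4  (last char: '4')
  sorted[4] = 11$410  (last char: '0')
  sorted[5] = 41011$  (last char: '$')
Last column: 11140$
Original string S is at sorted index 5

Answer: 11140$
5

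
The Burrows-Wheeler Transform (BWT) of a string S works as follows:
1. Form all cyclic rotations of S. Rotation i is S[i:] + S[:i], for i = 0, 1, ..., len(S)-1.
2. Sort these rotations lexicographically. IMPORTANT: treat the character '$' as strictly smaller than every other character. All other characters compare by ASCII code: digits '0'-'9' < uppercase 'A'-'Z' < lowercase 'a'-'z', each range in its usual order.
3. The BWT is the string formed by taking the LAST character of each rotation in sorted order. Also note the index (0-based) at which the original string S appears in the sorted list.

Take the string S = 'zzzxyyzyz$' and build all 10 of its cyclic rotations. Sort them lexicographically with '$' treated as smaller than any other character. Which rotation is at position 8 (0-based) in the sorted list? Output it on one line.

Answer: zzxyyzyz$z

Derivation:
All 10 rotations (rotation i = S[i:]+S[:i]):
  rot[0] = zzzxyyzyz$
  rot[1] = zzxyyzyz$z
  rot[2] = zxyyzyz$zz
  rot[3] = xyyzyz$zzz
  rot[4] = yyzyz$zzzx
  rot[5] = yzyz$zzzxy
  rot[6] = zyz$zzzxyy
  rot[7] = yz$zzzxyyz
  rot[8] = z$zzzxyyzy
  rot[9] = $zzzxyyzyz
Sorted (with $ < everything):
  sorted[0] = $zzzxyyzyz
  sorted[1] = xyyzyz$zzz
  sorted[2] = yyzyz$zzzx
  sorted[3] = yz$zzzxyyz
  sorted[4] = yzyz$zzzxy
  sorted[5] = z$zzzxyyzy
  sorted[6] = zxyyzyz$zz
  sorted[7] = zyz$zzzxyy
  sorted[8] = zzxyyzyz$z
  sorted[9] = zzzxyyzyz$
sorted[8] = zzxyyzyz$z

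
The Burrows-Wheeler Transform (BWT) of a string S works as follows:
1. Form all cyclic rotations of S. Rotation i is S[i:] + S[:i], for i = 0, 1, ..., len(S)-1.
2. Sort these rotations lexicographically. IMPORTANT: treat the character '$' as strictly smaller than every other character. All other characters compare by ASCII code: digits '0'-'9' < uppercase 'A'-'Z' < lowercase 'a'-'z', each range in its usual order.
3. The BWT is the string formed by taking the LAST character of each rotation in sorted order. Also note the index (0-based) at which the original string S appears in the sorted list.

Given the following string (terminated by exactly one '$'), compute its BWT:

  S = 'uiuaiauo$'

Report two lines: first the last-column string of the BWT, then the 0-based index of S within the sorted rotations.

All 9 rotations (rotation i = S[i:]+S[:i]):
  rot[0] = uiuaiauo$
  rot[1] = iuaiauo$u
  rot[2] = uaiauo$ui
  rot[3] = aiauo$uiu
  rot[4] = iauo$uiua
  rot[5] = auo$uiuai
  rot[6] = uo$uiuaia
  rot[7] = o$uiuaiau
  rot[8] = $uiuaiauo
Sorted (with $ < everything):
  sorted[0] = $uiuaiauo  (last char: 'o')
  sorted[1] = aiauo$uiu  (last char: 'u')
  sorted[2] = auo$uiuai  (last char: 'i')
  sorted[3] = iauo$uiua  (last char: 'a')
  sorted[4] = iuaiauo$u  (last char: 'u')
  sorted[5] = o$uiuaiau  (last char: 'u')
  sorted[6] = uaiauo$ui  (last char: 'i')
  sorted[7] = uiuaiauo$  (last char: '$')
  sorted[8] = uo$uiuaia  (last char: 'a')
Last column: ouiauui$a
Original string S is at sorted index 7

Answer: ouiauui$a
7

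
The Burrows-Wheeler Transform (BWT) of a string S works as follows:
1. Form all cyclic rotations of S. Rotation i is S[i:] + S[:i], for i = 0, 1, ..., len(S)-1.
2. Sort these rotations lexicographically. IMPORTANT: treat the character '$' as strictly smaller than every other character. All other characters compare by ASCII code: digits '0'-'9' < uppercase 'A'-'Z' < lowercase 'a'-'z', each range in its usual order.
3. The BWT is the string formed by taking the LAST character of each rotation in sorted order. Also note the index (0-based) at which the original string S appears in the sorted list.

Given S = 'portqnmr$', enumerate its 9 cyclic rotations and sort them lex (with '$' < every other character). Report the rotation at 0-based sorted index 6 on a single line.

Answer: r$portqnm

Derivation:
All 9 rotations (rotation i = S[i:]+S[:i]):
  rot[0] = portqnmr$
  rot[1] = ortqnmr$p
  rot[2] = rtqnmr$po
  rot[3] = tqnmr$por
  rot[4] = qnmr$port
  rot[5] = nmr$portq
  rot[6] = mr$portqn
  rot[7] = r$portqnm
  rot[8] = $portqnmr
Sorted (with $ < everything):
  sorted[0] = $portqnmr
  sorted[1] = mr$portqn
  sorted[2] = nmr$portq
  sorted[3] = ortqnmr$p
  sorted[4] = portqnmr$
  sorted[5] = qnmr$port
  sorted[6] = r$portqnm
  sorted[7] = rtqnmr$po
  sorted[8] = tqnmr$por
sorted[6] = r$portqnm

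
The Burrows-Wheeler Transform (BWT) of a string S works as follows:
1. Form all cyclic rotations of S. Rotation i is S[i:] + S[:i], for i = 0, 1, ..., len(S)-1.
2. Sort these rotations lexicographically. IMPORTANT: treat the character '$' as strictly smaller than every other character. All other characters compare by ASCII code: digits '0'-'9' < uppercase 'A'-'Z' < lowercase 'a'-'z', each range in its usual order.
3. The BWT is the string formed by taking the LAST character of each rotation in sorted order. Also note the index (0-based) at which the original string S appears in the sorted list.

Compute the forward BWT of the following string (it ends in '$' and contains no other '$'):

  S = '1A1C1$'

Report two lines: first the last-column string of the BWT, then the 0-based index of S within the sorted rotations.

Answer: 1C$A11
2

Derivation:
All 6 rotations (rotation i = S[i:]+S[:i]):
  rot[0] = 1A1C1$
  rot[1] = A1C1$1
  rot[2] = 1C1$1A
  rot[3] = C1$1A1
  rot[4] = 1$1A1C
  rot[5] = $1A1C1
Sorted (with $ < everything):
  sorted[0] = $1A1C1  (last char: '1')
  sorted[1] = 1$1A1C  (last char: 'C')
  sorted[2] = 1A1C1$  (last char: '$')
  sorted[3] = 1C1$1A  (last char: 'A')
  sorted[4] = A1C1$1  (last char: '1')
  sorted[5] = C1$1A1  (last char: '1')
Last column: 1C$A11
Original string S is at sorted index 2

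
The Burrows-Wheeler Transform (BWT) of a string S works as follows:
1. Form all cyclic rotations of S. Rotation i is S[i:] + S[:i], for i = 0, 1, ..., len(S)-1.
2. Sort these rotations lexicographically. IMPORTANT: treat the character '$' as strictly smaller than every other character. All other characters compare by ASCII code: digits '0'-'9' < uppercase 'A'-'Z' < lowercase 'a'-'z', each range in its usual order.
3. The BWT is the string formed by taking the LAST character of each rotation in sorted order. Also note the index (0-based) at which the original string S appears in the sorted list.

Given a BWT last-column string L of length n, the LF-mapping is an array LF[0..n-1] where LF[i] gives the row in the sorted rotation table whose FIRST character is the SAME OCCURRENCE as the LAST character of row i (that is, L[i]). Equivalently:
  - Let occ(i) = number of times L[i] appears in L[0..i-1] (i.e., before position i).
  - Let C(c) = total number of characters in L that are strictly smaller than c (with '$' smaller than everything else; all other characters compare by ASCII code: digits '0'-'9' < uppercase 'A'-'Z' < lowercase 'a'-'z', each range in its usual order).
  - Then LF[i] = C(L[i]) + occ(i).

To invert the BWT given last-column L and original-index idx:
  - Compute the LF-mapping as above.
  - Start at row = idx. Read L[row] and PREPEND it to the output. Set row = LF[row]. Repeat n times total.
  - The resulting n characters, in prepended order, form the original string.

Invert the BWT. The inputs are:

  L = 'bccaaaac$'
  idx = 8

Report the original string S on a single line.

LF mapping: 5 6 7 1 2 3 4 8 0
Walk LF starting at row 8, prepending L[row]:
  step 1: row=8, L[8]='$', prepend. Next row=LF[8]=0
  step 2: row=0, L[0]='b', prepend. Next row=LF[0]=5
  step 3: row=5, L[5]='a', prepend. Next row=LF[5]=3
  step 4: row=3, L[3]='a', prepend. Next row=LF[3]=1
  step 5: row=1, L[1]='c', prepend. Next row=LF[1]=6
  step 6: row=6, L[6]='a', prepend. Next row=LF[6]=4
  step 7: row=4, L[4]='a', prepend. Next row=LF[4]=2
  step 8: row=2, L[2]='c', prepend. Next row=LF[2]=7
  step 9: row=7, L[7]='c', prepend. Next row=LF[7]=8
Reversed output: ccaacaab$

Answer: ccaacaab$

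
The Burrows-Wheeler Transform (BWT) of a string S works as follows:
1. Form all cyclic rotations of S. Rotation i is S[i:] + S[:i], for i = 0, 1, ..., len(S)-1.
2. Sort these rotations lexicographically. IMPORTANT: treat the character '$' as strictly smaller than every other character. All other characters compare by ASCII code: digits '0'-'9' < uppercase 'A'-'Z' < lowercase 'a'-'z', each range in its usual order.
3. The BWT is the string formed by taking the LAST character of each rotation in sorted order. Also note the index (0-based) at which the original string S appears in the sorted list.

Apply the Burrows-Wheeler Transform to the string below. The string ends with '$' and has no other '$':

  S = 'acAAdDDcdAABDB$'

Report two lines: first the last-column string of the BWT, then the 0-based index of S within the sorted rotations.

All 15 rotations (rotation i = S[i:]+S[:i]):
  rot[0] = acAAdDDcdAABDB$
  rot[1] = cAAdDDcdAABDB$a
  rot[2] = AAdDDcdAABDB$ac
  rot[3] = AdDDcdAABDB$acA
  rot[4] = dDDcdAABDB$acAA
  rot[5] = DDcdAABDB$acAAd
  rot[6] = DcdAABDB$acAAdD
  rot[7] = cdAABDB$acAAdDD
  rot[8] = dAABDB$acAAdDDc
  rot[9] = AABDB$acAAdDDcd
  rot[10] = ABDB$acAAdDDcdA
  rot[11] = BDB$acAAdDDcdAA
  rot[12] = DB$acAAdDDcdAAB
  rot[13] = B$acAAdDDcdAABD
  rot[14] = $acAAdDDcdAABDB
Sorted (with $ < everything):
  sorted[0] = $acAAdDDcdAABDB  (last char: 'B')
  sorted[1] = AABDB$acAAdDDcd  (last char: 'd')
  sorted[2] = AAdDDcdAABDB$ac  (last char: 'c')
  sorted[3] = ABDB$acAAdDDcdA  (last char: 'A')
  sorted[4] = AdDDcdAABDB$acA  (last char: 'A')
  sorted[5] = B$acAAdDDcdAABD  (last char: 'D')
  sorted[6] = BDB$acAAdDDcdAA  (last char: 'A')
  sorted[7] = DB$acAAdDDcdAAB  (last char: 'B')
  sorted[8] = DDcdAABDB$acAAd  (last char: 'd')
  sorted[9] = DcdAABDB$acAAdD  (last char: 'D')
  sorted[10] = acAAdDDcdAABDB$  (last char: '$')
  sorted[11] = cAAdDDcdAABDB$a  (last char: 'a')
  sorted[12] = cdAABDB$acAAdDD  (last char: 'D')
  sorted[13] = dAABDB$acAAdDDc  (last char: 'c')
  sorted[14] = dDDcdAABDB$acAA  (last char: 'A')
Last column: BdcAADABdD$aDcA
Original string S is at sorted index 10

Answer: BdcAADABdD$aDcA
10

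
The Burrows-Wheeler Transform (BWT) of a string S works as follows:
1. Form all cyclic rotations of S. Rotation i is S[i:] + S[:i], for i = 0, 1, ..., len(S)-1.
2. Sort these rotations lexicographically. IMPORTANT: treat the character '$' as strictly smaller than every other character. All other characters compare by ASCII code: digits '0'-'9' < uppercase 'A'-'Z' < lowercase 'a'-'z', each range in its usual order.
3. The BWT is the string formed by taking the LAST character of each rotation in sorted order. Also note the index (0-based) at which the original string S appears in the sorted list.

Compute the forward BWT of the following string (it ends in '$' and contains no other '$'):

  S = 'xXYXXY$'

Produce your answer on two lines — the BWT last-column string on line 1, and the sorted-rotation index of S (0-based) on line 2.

All 7 rotations (rotation i = S[i:]+S[:i]):
  rot[0] = xXYXXY$
  rot[1] = XYXXY$x
  rot[2] = YXXY$xX
  rot[3] = XXY$xXY
  rot[4] = XY$xXYX
  rot[5] = Y$xXYXX
  rot[6] = $xXYXXY
Sorted (with $ < everything):
  sorted[0] = $xXYXXY  (last char: 'Y')
  sorted[1] = XXY$xXY  (last char: 'Y')
  sorted[2] = XY$xXYX  (last char: 'X')
  sorted[3] = XYXXY$x  (last char: 'x')
  sorted[4] = Y$xXYXX  (last char: 'X')
  sorted[5] = YXXY$xX  (last char: 'X')
  sorted[6] = xXYXXY$  (last char: '$')
Last column: YYXxXX$
Original string S is at sorted index 6

Answer: YYXxXX$
6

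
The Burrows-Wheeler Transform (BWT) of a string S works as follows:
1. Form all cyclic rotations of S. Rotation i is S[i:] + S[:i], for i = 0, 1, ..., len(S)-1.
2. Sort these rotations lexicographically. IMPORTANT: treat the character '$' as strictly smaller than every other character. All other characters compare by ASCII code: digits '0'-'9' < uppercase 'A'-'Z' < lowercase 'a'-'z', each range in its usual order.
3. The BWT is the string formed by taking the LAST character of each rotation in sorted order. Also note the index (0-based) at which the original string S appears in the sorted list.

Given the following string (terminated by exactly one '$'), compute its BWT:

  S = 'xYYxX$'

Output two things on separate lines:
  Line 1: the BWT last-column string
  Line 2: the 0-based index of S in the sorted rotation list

Answer: XxxYY$
5

Derivation:
All 6 rotations (rotation i = S[i:]+S[:i]):
  rot[0] = xYYxX$
  rot[1] = YYxX$x
  rot[2] = YxX$xY
  rot[3] = xX$xYY
  rot[4] = X$xYYx
  rot[5] = $xYYxX
Sorted (with $ < everything):
  sorted[0] = $xYYxX  (last char: 'X')
  sorted[1] = X$xYYx  (last char: 'x')
  sorted[2] = YYxX$x  (last char: 'x')
  sorted[3] = YxX$xY  (last char: 'Y')
  sorted[4] = xX$xYY  (last char: 'Y')
  sorted[5] = xYYxX$  (last char: '$')
Last column: XxxYY$
Original string S is at sorted index 5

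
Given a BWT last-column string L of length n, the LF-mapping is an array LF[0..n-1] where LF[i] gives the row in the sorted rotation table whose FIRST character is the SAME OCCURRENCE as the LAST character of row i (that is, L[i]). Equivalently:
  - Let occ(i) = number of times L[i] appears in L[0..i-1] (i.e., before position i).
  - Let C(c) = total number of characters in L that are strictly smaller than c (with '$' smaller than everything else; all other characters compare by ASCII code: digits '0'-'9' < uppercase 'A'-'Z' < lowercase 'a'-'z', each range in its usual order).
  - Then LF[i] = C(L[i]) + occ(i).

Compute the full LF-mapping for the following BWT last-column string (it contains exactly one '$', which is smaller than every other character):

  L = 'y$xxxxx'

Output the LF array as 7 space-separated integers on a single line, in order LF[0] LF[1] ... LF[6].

Answer: 6 0 1 2 3 4 5

Derivation:
Char counts: '$':1, 'x':5, 'y':1
C (first-col start): C('$')=0, C('x')=1, C('y')=6
L[0]='y': occ=0, LF[0]=C('y')+0=6+0=6
L[1]='$': occ=0, LF[1]=C('$')+0=0+0=0
L[2]='x': occ=0, LF[2]=C('x')+0=1+0=1
L[3]='x': occ=1, LF[3]=C('x')+1=1+1=2
L[4]='x': occ=2, LF[4]=C('x')+2=1+2=3
L[5]='x': occ=3, LF[5]=C('x')+3=1+3=4
L[6]='x': occ=4, LF[6]=C('x')+4=1+4=5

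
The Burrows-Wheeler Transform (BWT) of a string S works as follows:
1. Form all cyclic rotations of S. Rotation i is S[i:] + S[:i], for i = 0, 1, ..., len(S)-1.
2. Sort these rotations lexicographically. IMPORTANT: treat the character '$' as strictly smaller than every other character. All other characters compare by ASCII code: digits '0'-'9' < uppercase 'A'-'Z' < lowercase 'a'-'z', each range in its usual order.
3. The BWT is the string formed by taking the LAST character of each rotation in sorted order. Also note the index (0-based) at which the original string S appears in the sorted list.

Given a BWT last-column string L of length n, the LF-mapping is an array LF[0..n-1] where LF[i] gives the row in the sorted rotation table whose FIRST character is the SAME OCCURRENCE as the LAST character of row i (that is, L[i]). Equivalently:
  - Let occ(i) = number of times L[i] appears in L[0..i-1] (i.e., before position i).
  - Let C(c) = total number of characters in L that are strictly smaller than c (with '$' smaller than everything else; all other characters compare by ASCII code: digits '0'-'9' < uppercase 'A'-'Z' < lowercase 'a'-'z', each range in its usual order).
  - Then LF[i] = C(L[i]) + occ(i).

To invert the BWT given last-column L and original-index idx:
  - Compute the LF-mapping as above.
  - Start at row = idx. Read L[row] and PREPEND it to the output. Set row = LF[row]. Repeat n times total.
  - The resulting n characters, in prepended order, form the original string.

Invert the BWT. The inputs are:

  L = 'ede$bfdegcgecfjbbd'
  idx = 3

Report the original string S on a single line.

LF mapping: 9 6 10 0 1 13 7 11 15 4 16 12 5 14 17 2 3 8
Walk LF starting at row 3, prepending L[row]:
  step 1: row=3, L[3]='$', prepend. Next row=LF[3]=0
  step 2: row=0, L[0]='e', prepend. Next row=LF[0]=9
  step 3: row=9, L[9]='c', prepend. Next row=LF[9]=4
  step 4: row=4, L[4]='b', prepend. Next row=LF[4]=1
  step 5: row=1, L[1]='d', prepend. Next row=LF[1]=6
  step 6: row=6, L[6]='d', prepend. Next row=LF[6]=7
  step 7: row=7, L[7]='e', prepend. Next row=LF[7]=11
  step 8: row=11, L[11]='e', prepend. Next row=LF[11]=12
  step 9: row=12, L[12]='c', prepend. Next row=LF[12]=5
  step 10: row=5, L[5]='f', prepend. Next row=LF[5]=13
  step 11: row=13, L[13]='f', prepend. Next row=LF[13]=14
  step 12: row=14, L[14]='j', prepend. Next row=LF[14]=17
  step 13: row=17, L[17]='d', prepend. Next row=LF[17]=8
  step 14: row=8, L[8]='g', prepend. Next row=LF[8]=15
  step 15: row=15, L[15]='b', prepend. Next row=LF[15]=2
  step 16: row=2, L[2]='e', prepend. Next row=LF[2]=10
  step 17: row=10, L[10]='g', prepend. Next row=LF[10]=16
  step 18: row=16, L[16]='b', prepend. Next row=LF[16]=3
Reversed output: bgebgdjffceeddbce$

Answer: bgebgdjffceeddbce$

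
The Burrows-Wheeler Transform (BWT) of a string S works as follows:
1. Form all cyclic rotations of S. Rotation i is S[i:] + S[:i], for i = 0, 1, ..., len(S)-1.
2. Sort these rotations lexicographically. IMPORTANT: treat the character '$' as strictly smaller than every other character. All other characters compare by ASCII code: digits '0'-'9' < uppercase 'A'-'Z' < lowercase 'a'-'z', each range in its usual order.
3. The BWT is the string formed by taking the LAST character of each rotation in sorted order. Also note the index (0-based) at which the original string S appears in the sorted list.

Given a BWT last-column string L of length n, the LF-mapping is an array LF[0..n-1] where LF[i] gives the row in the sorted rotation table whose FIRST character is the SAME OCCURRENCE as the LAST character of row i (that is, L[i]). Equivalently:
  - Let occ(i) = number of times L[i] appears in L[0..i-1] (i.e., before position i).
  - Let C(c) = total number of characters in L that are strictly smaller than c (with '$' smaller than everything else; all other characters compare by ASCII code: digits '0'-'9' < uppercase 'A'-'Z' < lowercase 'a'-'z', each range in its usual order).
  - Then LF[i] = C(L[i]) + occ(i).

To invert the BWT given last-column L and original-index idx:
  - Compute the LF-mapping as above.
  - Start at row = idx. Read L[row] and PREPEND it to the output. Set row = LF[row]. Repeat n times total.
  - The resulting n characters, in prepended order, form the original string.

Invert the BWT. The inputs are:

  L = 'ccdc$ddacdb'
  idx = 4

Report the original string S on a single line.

Answer: cadbddcdcc$

Derivation:
LF mapping: 3 4 7 5 0 8 9 1 6 10 2
Walk LF starting at row 4, prepending L[row]:
  step 1: row=4, L[4]='$', prepend. Next row=LF[4]=0
  step 2: row=0, L[0]='c', prepend. Next row=LF[0]=3
  step 3: row=3, L[3]='c', prepend. Next row=LF[3]=5
  step 4: row=5, L[5]='d', prepend. Next row=LF[5]=8
  step 5: row=8, L[8]='c', prepend. Next row=LF[8]=6
  step 6: row=6, L[6]='d', prepend. Next row=LF[6]=9
  step 7: row=9, L[9]='d', prepend. Next row=LF[9]=10
  step 8: row=10, L[10]='b', prepend. Next row=LF[10]=2
  step 9: row=2, L[2]='d', prepend. Next row=LF[2]=7
  step 10: row=7, L[7]='a', prepend. Next row=LF[7]=1
  step 11: row=1, L[1]='c', prepend. Next row=LF[1]=4
Reversed output: cadbddcdcc$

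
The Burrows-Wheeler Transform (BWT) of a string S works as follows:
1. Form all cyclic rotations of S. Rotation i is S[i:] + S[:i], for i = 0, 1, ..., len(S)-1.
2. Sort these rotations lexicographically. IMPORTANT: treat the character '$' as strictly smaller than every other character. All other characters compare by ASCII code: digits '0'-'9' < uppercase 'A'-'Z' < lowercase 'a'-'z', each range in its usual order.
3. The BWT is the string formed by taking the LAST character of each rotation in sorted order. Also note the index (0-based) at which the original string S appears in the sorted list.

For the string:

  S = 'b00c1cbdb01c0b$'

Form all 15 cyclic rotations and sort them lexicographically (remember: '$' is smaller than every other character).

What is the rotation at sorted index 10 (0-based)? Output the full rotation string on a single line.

Answer: bdb01c0b$b00c1c

Derivation:
All 15 rotations (rotation i = S[i:]+S[:i]):
  rot[0] = b00c1cbdb01c0b$
  rot[1] = 00c1cbdb01c0b$b
  rot[2] = 0c1cbdb01c0b$b0
  rot[3] = c1cbdb01c0b$b00
  rot[4] = 1cbdb01c0b$b00c
  rot[5] = cbdb01c0b$b00c1
  rot[6] = bdb01c0b$b00c1c
  rot[7] = db01c0b$b00c1cb
  rot[8] = b01c0b$b00c1cbd
  rot[9] = 01c0b$b00c1cbdb
  rot[10] = 1c0b$b00c1cbdb0
  rot[11] = c0b$b00c1cbdb01
  rot[12] = 0b$b00c1cbdb01c
  rot[13] = b$b00c1cbdb01c0
  rot[14] = $b00c1cbdb01c0b
Sorted (with $ < everything):
  sorted[0] = $b00c1cbdb01c0b
  sorted[1] = 00c1cbdb01c0b$b
  sorted[2] = 01c0b$b00c1cbdb
  sorted[3] = 0b$b00c1cbdb01c
  sorted[4] = 0c1cbdb01c0b$b0
  sorted[5] = 1c0b$b00c1cbdb0
  sorted[6] = 1cbdb01c0b$b00c
  sorted[7] = b$b00c1cbdb01c0
  sorted[8] = b00c1cbdb01c0b$
  sorted[9] = b01c0b$b00c1cbd
  sorted[10] = bdb01c0b$b00c1c
  sorted[11] = c0b$b00c1cbdb01
  sorted[12] = c1cbdb01c0b$b00
  sorted[13] = cbdb01c0b$b00c1
  sorted[14] = db01c0b$b00c1cb
sorted[10] = bdb01c0b$b00c1c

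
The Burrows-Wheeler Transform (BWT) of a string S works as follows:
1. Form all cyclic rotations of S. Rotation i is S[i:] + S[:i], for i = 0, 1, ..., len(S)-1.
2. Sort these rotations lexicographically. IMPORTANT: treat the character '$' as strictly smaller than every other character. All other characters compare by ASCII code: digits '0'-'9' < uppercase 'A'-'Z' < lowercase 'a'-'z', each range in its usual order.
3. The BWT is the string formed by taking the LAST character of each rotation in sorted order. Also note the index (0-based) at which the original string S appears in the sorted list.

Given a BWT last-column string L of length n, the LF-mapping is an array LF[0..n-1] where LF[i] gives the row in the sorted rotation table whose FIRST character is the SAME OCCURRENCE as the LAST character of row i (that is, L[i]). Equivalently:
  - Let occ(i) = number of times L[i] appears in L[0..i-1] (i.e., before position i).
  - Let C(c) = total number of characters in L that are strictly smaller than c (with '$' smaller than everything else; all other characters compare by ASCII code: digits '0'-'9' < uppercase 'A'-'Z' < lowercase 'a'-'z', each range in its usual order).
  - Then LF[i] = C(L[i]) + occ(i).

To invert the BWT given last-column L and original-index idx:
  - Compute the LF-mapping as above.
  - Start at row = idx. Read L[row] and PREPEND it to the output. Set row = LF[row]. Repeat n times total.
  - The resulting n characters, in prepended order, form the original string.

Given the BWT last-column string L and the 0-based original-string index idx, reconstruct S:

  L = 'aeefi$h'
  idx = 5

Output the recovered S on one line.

LF mapping: 1 2 3 4 6 0 5
Walk LF starting at row 5, prepending L[row]:
  step 1: row=5, L[5]='$', prepend. Next row=LF[5]=0
  step 2: row=0, L[0]='a', prepend. Next row=LF[0]=1
  step 3: row=1, L[1]='e', prepend. Next row=LF[1]=2
  step 4: row=2, L[2]='e', prepend. Next row=LF[2]=3
  step 5: row=3, L[3]='f', prepend. Next row=LF[3]=4
  step 6: row=4, L[4]='i', prepend. Next row=LF[4]=6
  step 7: row=6, L[6]='h', prepend. Next row=LF[6]=5
Reversed output: hifeea$

Answer: hifeea$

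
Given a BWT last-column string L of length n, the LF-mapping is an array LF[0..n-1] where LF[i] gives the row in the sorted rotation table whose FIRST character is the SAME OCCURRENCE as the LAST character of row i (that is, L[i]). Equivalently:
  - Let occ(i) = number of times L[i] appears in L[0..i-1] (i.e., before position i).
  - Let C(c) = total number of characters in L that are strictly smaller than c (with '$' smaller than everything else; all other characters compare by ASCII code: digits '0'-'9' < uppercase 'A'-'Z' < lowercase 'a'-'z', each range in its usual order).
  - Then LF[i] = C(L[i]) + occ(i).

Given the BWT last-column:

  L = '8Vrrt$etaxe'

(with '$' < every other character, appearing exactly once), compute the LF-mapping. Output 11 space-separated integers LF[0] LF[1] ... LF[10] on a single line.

Answer: 1 2 6 7 8 0 4 9 3 10 5

Derivation:
Char counts: '$':1, '8':1, 'V':1, 'a':1, 'e':2, 'r':2, 't':2, 'x':1
C (first-col start): C('$')=0, C('8')=1, C('V')=2, C('a')=3, C('e')=4, C('r')=6, C('t')=8, C('x')=10
L[0]='8': occ=0, LF[0]=C('8')+0=1+0=1
L[1]='V': occ=0, LF[1]=C('V')+0=2+0=2
L[2]='r': occ=0, LF[2]=C('r')+0=6+0=6
L[3]='r': occ=1, LF[3]=C('r')+1=6+1=7
L[4]='t': occ=0, LF[4]=C('t')+0=8+0=8
L[5]='$': occ=0, LF[5]=C('$')+0=0+0=0
L[6]='e': occ=0, LF[6]=C('e')+0=4+0=4
L[7]='t': occ=1, LF[7]=C('t')+1=8+1=9
L[8]='a': occ=0, LF[8]=C('a')+0=3+0=3
L[9]='x': occ=0, LF[9]=C('x')+0=10+0=10
L[10]='e': occ=1, LF[10]=C('e')+1=4+1=5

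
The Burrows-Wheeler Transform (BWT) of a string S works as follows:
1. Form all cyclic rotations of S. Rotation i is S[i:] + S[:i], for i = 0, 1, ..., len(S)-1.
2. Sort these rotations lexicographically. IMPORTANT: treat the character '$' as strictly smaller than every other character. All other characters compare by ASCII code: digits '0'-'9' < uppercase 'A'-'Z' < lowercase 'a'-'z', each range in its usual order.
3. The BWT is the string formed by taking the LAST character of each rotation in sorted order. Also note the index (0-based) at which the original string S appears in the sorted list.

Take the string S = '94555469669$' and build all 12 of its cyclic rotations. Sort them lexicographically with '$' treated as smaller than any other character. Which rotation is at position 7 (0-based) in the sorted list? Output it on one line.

All 12 rotations (rotation i = S[i:]+S[:i]):
  rot[0] = 94555469669$
  rot[1] = 4555469669$9
  rot[2] = 555469669$94
  rot[3] = 55469669$945
  rot[4] = 5469669$9455
  rot[5] = 469669$94555
  rot[6] = 69669$945554
  rot[7] = 9669$9455546
  rot[8] = 669$94555469
  rot[9] = 69$945554696
  rot[10] = 9$9455546966
  rot[11] = $94555469669
Sorted (with $ < everything):
  sorted[0] = $94555469669
  sorted[1] = 4555469669$9
  sorted[2] = 469669$94555
  sorted[3] = 5469669$9455
  sorted[4] = 55469669$945
  sorted[5] = 555469669$94
  sorted[6] = 669$94555469
  sorted[7] = 69$945554696
  sorted[8] = 69669$945554
  sorted[9] = 9$9455546966
  sorted[10] = 94555469669$
  sorted[11] = 9669$9455546
sorted[7] = 69$945554696

Answer: 69$945554696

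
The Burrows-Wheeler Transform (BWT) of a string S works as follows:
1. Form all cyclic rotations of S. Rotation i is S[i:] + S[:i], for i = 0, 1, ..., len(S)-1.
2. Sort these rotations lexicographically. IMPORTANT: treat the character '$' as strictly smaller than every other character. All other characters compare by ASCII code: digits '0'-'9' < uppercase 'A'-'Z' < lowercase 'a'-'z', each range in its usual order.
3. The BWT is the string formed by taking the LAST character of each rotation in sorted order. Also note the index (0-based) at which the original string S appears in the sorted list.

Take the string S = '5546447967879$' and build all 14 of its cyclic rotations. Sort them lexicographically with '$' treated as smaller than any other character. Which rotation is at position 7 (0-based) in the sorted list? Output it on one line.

All 14 rotations (rotation i = S[i:]+S[:i]):
  rot[0] = 5546447967879$
  rot[1] = 546447967879$5
  rot[2] = 46447967879$55
  rot[3] = 6447967879$554
  rot[4] = 447967879$5546
  rot[5] = 47967879$55464
  rot[6] = 7967879$554644
  rot[7] = 967879$5546447
  rot[8] = 67879$55464479
  rot[9] = 7879$554644796
  rot[10] = 879$5546447967
  rot[11] = 79$55464479678
  rot[12] = 9$554644796787
  rot[13] = $5546447967879
Sorted (with $ < everything):
  sorted[0] = $5546447967879
  sorted[1] = 447967879$5546
  sorted[2] = 46447967879$55
  sorted[3] = 47967879$55464
  sorted[4] = 546447967879$5
  sorted[5] = 5546447967879$
  sorted[6] = 6447967879$554
  sorted[7] = 67879$55464479
  sorted[8] = 7879$554644796
  sorted[9] = 79$55464479678
  sorted[10] = 7967879$554644
  sorted[11] = 879$5546447967
  sorted[12] = 9$554644796787
  sorted[13] = 967879$5546447
sorted[7] = 67879$55464479

Answer: 67879$55464479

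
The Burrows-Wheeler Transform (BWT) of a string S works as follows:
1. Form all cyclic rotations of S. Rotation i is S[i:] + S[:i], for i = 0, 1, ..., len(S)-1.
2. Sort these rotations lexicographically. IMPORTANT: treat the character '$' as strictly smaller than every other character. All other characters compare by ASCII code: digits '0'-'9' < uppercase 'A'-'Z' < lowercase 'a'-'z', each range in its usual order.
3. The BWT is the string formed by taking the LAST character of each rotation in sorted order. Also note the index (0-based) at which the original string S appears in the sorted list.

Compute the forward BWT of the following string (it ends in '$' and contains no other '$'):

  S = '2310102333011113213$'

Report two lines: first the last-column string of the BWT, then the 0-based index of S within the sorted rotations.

Answer: 313130011213$0132132
12

Derivation:
All 20 rotations (rotation i = S[i:]+S[:i]):
  rot[0] = 2310102333011113213$
  rot[1] = 310102333011113213$2
  rot[2] = 10102333011113213$23
  rot[3] = 0102333011113213$231
  rot[4] = 102333011113213$2310
  rot[5] = 02333011113213$23101
  rot[6] = 2333011113213$231010
  rot[7] = 333011113213$2310102
  rot[8] = 33011113213$23101023
  rot[9] = 3011113213$231010233
  rot[10] = 011113213$2310102333
  rot[11] = 11113213$23101023330
  rot[12] = 1113213$231010233301
  rot[13] = 113213$2310102333011
  rot[14] = 13213$23101023330111
  rot[15] = 3213$231010233301111
  rot[16] = 213$2310102333011113
  rot[17] = 13$23101023330111132
  rot[18] = 3$231010233301111321
  rot[19] = $2310102333011113213
Sorted (with $ < everything):
  sorted[0] = $2310102333011113213  (last char: '3')
  sorted[1] = 0102333011113213$231  (last char: '1')
  sorted[2] = 011113213$2310102333  (last char: '3')
  sorted[3] = 02333011113213$23101  (last char: '1')
  sorted[4] = 10102333011113213$23  (last char: '3')
  sorted[5] = 102333011113213$2310  (last char: '0')
  sorted[6] = 11113213$23101023330  (last char: '0')
  sorted[7] = 1113213$231010233301  (last char: '1')
  sorted[8] = 113213$2310102333011  (last char: '1')
  sorted[9] = 13$23101023330111132  (last char: '2')
  sorted[10] = 13213$23101023330111  (last char: '1')
  sorted[11] = 213$2310102333011113  (last char: '3')
  sorted[12] = 2310102333011113213$  (last char: '$')
  sorted[13] = 2333011113213$231010  (last char: '0')
  sorted[14] = 3$231010233301111321  (last char: '1')
  sorted[15] = 3011113213$231010233  (last char: '3')
  sorted[16] = 310102333011113213$2  (last char: '2')
  sorted[17] = 3213$231010233301111  (last char: '1')
  sorted[18] = 33011113213$23101023  (last char: '3')
  sorted[19] = 333011113213$2310102  (last char: '2')
Last column: 313130011213$0132132
Original string S is at sorted index 12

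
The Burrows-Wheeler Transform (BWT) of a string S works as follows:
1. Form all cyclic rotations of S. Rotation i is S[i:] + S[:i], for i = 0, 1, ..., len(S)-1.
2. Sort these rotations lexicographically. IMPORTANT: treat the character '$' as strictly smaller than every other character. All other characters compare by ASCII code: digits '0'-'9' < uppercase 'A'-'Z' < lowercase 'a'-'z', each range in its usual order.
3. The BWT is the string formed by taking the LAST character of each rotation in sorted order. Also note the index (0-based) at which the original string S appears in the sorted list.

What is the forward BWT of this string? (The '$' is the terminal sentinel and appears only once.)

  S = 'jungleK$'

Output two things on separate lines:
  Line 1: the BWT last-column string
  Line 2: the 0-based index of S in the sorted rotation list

All 8 rotations (rotation i = S[i:]+S[:i]):
  rot[0] = jungleK$
  rot[1] = ungleK$j
  rot[2] = ngleK$ju
  rot[3] = gleK$jun
  rot[4] = leK$jung
  rot[5] = eK$jungl
  rot[6] = K$jungle
  rot[7] = $jungleK
Sorted (with $ < everything):
  sorted[0] = $jungleK  (last char: 'K')
  sorted[1] = K$jungle  (last char: 'e')
  sorted[2] = eK$jungl  (last char: 'l')
  sorted[3] = gleK$jun  (last char: 'n')
  sorted[4] = jungleK$  (last char: '$')
  sorted[5] = leK$jung  (last char: 'g')
  sorted[6] = ngleK$ju  (last char: 'u')
  sorted[7] = ungleK$j  (last char: 'j')
Last column: Keln$guj
Original string S is at sorted index 4

Answer: Keln$guj
4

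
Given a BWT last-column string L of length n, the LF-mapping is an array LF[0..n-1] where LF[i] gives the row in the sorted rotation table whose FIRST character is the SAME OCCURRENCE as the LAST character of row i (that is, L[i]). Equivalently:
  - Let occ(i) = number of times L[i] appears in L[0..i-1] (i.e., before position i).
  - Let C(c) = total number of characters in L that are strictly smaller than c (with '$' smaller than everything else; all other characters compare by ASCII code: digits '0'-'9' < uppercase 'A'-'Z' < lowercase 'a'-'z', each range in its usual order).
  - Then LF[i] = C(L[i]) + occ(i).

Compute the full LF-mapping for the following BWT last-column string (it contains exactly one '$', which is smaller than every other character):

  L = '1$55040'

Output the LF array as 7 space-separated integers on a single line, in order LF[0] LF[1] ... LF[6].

Answer: 3 0 5 6 1 4 2

Derivation:
Char counts: '$':1, '0':2, '1':1, '4':1, '5':2
C (first-col start): C('$')=0, C('0')=1, C('1')=3, C('4')=4, C('5')=5
L[0]='1': occ=0, LF[0]=C('1')+0=3+0=3
L[1]='$': occ=0, LF[1]=C('$')+0=0+0=0
L[2]='5': occ=0, LF[2]=C('5')+0=5+0=5
L[3]='5': occ=1, LF[3]=C('5')+1=5+1=6
L[4]='0': occ=0, LF[4]=C('0')+0=1+0=1
L[5]='4': occ=0, LF[5]=C('4')+0=4+0=4
L[6]='0': occ=1, LF[6]=C('0')+1=1+1=2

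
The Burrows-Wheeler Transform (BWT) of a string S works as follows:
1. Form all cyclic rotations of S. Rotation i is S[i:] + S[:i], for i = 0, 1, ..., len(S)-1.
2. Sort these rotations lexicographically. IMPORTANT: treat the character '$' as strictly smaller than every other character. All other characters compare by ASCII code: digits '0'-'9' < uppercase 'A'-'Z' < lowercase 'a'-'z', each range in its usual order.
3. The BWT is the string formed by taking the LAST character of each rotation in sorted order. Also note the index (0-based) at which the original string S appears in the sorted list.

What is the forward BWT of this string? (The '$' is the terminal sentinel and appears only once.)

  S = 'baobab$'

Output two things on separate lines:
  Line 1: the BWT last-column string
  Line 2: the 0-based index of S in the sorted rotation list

Answer: bbbao$a
5

Derivation:
All 7 rotations (rotation i = S[i:]+S[:i]):
  rot[0] = baobab$
  rot[1] = aobab$b
  rot[2] = obab$ba
  rot[3] = bab$bao
  rot[4] = ab$baob
  rot[5] = b$baoba
  rot[6] = $baobab
Sorted (with $ < everything):
  sorted[0] = $baobab  (last char: 'b')
  sorted[1] = ab$baob  (last char: 'b')
  sorted[2] = aobab$b  (last char: 'b')
  sorted[3] = b$baoba  (last char: 'a')
  sorted[4] = bab$bao  (last char: 'o')
  sorted[5] = baobab$  (last char: '$')
  sorted[6] = obab$ba  (last char: 'a')
Last column: bbbao$a
Original string S is at sorted index 5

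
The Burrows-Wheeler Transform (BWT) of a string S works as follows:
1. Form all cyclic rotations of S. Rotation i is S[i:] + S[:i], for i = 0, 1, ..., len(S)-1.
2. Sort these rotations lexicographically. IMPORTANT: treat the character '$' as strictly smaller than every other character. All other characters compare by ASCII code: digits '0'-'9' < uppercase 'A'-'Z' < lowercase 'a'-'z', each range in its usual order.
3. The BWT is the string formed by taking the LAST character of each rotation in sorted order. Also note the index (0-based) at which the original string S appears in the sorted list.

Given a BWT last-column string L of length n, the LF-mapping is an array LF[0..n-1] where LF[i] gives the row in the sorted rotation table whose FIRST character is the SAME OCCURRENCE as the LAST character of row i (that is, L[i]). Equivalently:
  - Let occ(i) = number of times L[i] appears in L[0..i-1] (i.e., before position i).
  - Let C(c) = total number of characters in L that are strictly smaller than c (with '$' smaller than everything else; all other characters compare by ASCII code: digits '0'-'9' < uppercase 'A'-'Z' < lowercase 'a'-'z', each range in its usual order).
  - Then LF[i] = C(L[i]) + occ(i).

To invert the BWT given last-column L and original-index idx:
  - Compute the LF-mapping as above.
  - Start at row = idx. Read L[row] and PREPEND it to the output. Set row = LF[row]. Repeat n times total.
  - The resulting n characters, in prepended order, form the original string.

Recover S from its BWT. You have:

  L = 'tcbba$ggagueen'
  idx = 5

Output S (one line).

LF mapping: 12 5 3 4 1 0 8 9 2 10 13 6 7 11
Walk LF starting at row 5, prepending L[row]:
  step 1: row=5, L[5]='$', prepend. Next row=LF[5]=0
  step 2: row=0, L[0]='t', prepend. Next row=LF[0]=12
  step 3: row=12, L[12]='e', prepend. Next row=LF[12]=7
  step 4: row=7, L[7]='g', prepend. Next row=LF[7]=9
  step 5: row=9, L[9]='g', prepend. Next row=LF[9]=10
  step 6: row=10, L[10]='u', prepend. Next row=LF[10]=13
  step 7: row=13, L[13]='n', prepend. Next row=LF[13]=11
  step 8: row=11, L[11]='e', prepend. Next row=LF[11]=6
  step 9: row=6, L[6]='g', prepend. Next row=LF[6]=8
  step 10: row=8, L[8]='a', prepend. Next row=LF[8]=2
  step 11: row=2, L[2]='b', prepend. Next row=LF[2]=3
  step 12: row=3, L[3]='b', prepend. Next row=LF[3]=4
  step 13: row=4, L[4]='a', prepend. Next row=LF[4]=1
  step 14: row=1, L[1]='c', prepend. Next row=LF[1]=5
Reversed output: cabbagenugget$

Answer: cabbagenugget$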